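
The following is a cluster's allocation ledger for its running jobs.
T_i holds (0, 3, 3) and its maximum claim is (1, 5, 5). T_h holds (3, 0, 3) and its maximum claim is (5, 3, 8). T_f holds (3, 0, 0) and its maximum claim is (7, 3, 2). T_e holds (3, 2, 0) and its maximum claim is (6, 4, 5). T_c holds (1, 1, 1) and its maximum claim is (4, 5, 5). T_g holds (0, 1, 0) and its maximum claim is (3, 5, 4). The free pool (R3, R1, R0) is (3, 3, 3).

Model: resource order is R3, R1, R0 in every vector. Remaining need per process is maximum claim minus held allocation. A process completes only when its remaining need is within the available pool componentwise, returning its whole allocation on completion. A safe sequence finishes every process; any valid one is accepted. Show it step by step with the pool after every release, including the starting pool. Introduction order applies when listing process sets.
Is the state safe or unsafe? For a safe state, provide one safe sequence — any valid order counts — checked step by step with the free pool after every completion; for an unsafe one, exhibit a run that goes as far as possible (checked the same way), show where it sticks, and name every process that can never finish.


SAFE. One safe sequence: T_i, T_h, T_g, T_f, T_e, T_c.
Key observation: nothing binds to the last unit here — the tightest requested-resource margin is 1, first seen at T_i ((1, 2, 2) against (3, 3, 3)).
Step-by-step check:
  pool = (3, 3, 3)
  run T_i (needs (1, 2, 2), free (3, 3, 3)); after release of (0, 3, 3) the pool is (3, 6, 6)
  run T_h (needs (2, 3, 5), free (3, 6, 6)); after release of (3, 0, 3) the pool is (6, 6, 9)
  run T_g (needs (3, 4, 4), free (6, 6, 9)); after release of (0, 1, 0) the pool is (6, 7, 9)
  run T_f (needs (4, 3, 2), free (6, 7, 9)); after release of (3, 0, 0) the pool is (9, 7, 9)
  run T_e (needs (3, 2, 5), free (9, 7, 9)); after release of (3, 2, 0) the pool is (12, 9, 9)
  run T_c (needs (3, 4, 4), free (12, 9, 9)); after release of (1, 1, 1) the pool is (13, 10, 10)


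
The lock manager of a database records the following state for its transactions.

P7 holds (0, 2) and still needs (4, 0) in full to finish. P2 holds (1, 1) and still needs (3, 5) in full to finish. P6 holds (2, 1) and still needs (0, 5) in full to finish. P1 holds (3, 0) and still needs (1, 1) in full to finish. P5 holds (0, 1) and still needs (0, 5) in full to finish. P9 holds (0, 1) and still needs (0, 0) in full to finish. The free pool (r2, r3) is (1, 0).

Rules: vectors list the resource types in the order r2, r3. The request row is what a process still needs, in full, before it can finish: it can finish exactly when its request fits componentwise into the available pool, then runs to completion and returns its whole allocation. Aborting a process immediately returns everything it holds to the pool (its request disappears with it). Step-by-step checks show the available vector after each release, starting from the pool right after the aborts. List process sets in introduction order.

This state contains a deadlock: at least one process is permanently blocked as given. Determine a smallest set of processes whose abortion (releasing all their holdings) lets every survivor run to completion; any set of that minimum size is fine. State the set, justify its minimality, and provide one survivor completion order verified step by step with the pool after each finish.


Minimum abort set: P2 and P6.
Key observation: the deadlocked P5 becomes finishable only because P2 and P6 released (3, 2); it completes at step 4 below.
Minimality, checking each single-abort alternative: P7 alone leaves P2 blocked (short on r3); P2 alone leaves P6 blocked (short on r3); P6 alone leaves P2 blocked (short on r3); P1 alone leaves P2 blocked (short on r3); P5 alone leaves P2 blocked (short on r3); P9 alone leaves P2 blocked (short on r3).
One survivor order: P7, P1, P9, P5. Step-by-step check (post-abort pool first):
  pool = (4, 2)
  P7 needs (4, 0) <= (4, 2) -> finishes; pool += (0, 2) = (4, 4)
  P1 needs (1, 1) <= (4, 4) -> finishes; pool += (3, 0) = (7, 4)
  P9 needs (0, 0) <= (7, 4) -> finishes; pool += (0, 1) = (7, 5)
  P5 needs (0, 5) <= (7, 5) -> finishes; pool += (0, 1) = (7, 6)


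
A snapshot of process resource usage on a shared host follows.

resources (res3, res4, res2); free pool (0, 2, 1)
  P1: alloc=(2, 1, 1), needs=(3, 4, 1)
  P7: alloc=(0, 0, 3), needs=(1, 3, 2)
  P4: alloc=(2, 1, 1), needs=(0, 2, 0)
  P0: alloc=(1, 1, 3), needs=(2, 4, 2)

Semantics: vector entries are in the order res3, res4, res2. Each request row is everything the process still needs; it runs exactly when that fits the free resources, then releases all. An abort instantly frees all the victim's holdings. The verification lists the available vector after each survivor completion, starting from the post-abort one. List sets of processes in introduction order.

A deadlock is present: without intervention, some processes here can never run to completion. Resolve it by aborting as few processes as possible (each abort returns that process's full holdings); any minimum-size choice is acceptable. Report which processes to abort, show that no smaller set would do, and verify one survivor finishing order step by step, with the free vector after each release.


The answer: abort P0.
Key observation: the deadlocked P1 becomes finishable only because P0 released (1, 1, 3); it completes at step 3 below.
Why nothing smaller works: aborting no one leaves the state deadlocked as given.
One survivor order: P4, P7, P1. Step-by-step check (post-abort pool first):
  pool = (1, 3, 4)
  P4 needs (0, 2, 0) <= (1, 3, 4) -> finishes; pool += (2, 1, 1) = (3, 4, 5)
  P7 needs (1, 3, 2) <= (3, 4, 5) -> finishes; pool += (0, 0, 3) = (3, 4, 8)
  P1 needs (3, 4, 1) <= (3, 4, 8) -> finishes; pool += (2, 1, 1) = (5, 5, 9)


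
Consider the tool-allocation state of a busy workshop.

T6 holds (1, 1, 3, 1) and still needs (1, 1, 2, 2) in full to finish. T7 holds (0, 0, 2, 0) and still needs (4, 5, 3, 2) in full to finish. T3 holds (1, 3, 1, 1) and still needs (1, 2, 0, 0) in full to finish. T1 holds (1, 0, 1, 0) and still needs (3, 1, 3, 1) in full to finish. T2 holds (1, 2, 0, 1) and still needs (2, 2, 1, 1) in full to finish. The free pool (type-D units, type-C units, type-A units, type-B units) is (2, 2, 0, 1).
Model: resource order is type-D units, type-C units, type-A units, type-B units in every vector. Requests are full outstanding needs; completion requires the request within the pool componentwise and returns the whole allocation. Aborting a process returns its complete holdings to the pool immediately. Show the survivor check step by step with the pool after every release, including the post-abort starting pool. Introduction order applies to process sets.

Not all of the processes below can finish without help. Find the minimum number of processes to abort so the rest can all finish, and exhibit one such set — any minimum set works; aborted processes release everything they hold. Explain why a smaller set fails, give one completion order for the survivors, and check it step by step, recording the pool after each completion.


Minimum abort set: T7.
Key observation: T6 had no path to completion before; after the abort of T7 ((0, 0, 2, 0) returned), step 3 is where it fits.
Minimality: the empty abort set fails — the state is deadlocked as it stands.
The survivors complete as T3, T2, T6, T1. Verifying each step (starting from the post-abort pool):
  pool = (2, 2, 2, 1)
  run T3 (needs (1, 2, 0, 0), free (2, 2, 2, 1)); after release of (1, 3, 1, 1) the pool is (3, 5, 3, 2)
  run T2 (needs (2, 2, 1, 1), free (3, 5, 3, 2)); after release of (1, 2, 0, 1) the pool is (4, 7, 3, 3)
  run T6 (needs (1, 1, 2, 2), free (4, 7, 3, 3)); after release of (1, 1, 3, 1) the pool is (5, 8, 6, 4)
  run T1 (needs (3, 1, 3, 1), free (5, 8, 6, 4)); after release of (1, 0, 1, 0) the pool is (6, 8, 7, 4)


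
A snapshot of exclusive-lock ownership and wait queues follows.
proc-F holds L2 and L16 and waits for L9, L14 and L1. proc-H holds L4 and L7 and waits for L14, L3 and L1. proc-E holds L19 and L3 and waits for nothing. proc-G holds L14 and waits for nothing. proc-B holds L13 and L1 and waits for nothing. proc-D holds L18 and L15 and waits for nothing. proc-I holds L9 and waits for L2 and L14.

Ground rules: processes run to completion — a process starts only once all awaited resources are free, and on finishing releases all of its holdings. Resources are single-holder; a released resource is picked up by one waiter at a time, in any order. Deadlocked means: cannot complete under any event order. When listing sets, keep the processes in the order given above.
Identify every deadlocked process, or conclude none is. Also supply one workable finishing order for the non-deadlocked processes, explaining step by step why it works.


Deadlocked set: proc-F and proc-I.
Key observation: the loop proc-F -> proc-I -> proc-F blocks itself forever; no other process is dragged down with it.
A valid finishing order for the others: proc-G, proc-B, proc-E, proc-H, proc-D.
Walking it through:
  proc-G: no waits; runs immediately, freeing L14
  proc-B: no waits; runs immediately, freeing L13 and L1
  proc-E: no waits; runs immediately, freeing L19 and L3
  proc-H waits on L14, L3 and L1 — all released -> runs and releases L4 and L7
  proc-D: no waits; runs immediately, freeing L18 and L15


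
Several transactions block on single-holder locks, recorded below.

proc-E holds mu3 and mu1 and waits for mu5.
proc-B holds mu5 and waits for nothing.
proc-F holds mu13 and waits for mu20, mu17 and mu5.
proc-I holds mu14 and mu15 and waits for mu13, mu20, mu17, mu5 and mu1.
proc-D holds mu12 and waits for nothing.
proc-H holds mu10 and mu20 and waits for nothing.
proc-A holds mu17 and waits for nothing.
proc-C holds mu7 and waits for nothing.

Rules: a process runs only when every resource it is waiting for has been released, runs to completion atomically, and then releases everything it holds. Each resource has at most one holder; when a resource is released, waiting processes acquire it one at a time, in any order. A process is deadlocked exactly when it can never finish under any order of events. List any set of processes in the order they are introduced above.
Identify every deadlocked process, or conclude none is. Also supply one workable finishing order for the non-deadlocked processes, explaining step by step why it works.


The deadlocked set is empty.
Key observation: all waits point, directly or indirectly, at processes that can finish, so nothing is permanently blocked.
The rest can finish in the order proc-D, proc-B, proc-E, proc-H, proc-A, proc-F, proc-C, proc-I.
Walking it through:
  run proc-D (it waits on nothing); releases mu12
  run proc-B (it waits on nothing); releases mu5
  run proc-E (all its waits — mu5 — are resolved); releases mu3 and mu1
  run proc-H (it waits on nothing); releases mu10 and mu20
  run proc-A (it waits on nothing); releases mu17
  run proc-F (all its waits — mu20, mu17 and mu5 — are resolved); releases mu13
  run proc-C (it waits on nothing); releases mu7
  run proc-I (all its waits — mu13, mu20, mu17, mu5 and mu1 — are resolved); releases mu14 and mu15


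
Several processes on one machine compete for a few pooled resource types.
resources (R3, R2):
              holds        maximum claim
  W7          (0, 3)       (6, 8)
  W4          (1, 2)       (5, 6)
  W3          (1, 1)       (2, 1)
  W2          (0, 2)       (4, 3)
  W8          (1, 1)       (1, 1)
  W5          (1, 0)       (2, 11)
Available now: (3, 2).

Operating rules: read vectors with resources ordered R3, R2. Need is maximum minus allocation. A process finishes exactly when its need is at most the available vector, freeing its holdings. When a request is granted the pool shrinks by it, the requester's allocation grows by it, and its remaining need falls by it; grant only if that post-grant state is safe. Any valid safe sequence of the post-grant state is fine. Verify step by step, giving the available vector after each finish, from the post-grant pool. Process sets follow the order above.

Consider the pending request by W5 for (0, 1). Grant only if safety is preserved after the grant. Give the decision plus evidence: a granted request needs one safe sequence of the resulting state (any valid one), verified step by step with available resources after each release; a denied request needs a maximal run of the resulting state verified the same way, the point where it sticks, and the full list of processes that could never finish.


GRANT. The post-grant state is safe; one safe sequence: W3, W2, W4, W8, W7, W5.
Key observation: granting shrinks the pool to (3, 1), yet W3 still fits and the chain goes through.
Verifying the post-grant state step by step:
  pool = (3, 1)
  run W3 (needs (1, 0), free (3, 1)); after release of (1, 1) the pool is (4, 2)
  run W2 (needs (4, 1), free (4, 2)); after release of (0, 2) the pool is (4, 4)
  run W4 (needs (4, 4), free (4, 4)); after release of (1, 2) the pool is (5, 6)
  run W8 (needs (0, 0), free (5, 6)); after release of (1, 1) the pool is (6, 7)
  run W7 (needs (6, 5), free (6, 7)); after release of (0, 3) the pool is (6, 10)
  run W5 (needs (1, 10), free (6, 10)); after release of (1, 1) the pool is (7, 11)


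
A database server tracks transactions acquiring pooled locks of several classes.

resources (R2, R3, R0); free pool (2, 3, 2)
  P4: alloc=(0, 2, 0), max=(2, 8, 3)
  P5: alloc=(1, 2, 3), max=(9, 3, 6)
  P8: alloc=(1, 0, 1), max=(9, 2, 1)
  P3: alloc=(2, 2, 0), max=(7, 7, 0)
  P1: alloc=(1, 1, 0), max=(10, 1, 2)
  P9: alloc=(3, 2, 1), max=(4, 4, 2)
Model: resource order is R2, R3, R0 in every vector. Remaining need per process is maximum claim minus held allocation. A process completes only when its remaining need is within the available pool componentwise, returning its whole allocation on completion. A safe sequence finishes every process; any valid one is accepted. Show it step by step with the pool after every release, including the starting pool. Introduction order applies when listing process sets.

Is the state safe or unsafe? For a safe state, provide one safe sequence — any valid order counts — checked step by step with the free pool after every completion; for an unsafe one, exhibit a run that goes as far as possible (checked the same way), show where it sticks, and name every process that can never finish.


The state is UNSAFE.
Key observation: P9, P3, P4 can finish, but then (7, 9, 3) is all there is, and the blocked group's R2 demands exceed it.
A maximal execution: P9, P3, P4 — then nothing else fits. Step-by-step check:
  pool = (2, 3, 2)
  P9: need (1, 2, 1) fits (2, 3, 2); releases (3, 2, 1), pool now (5, 5, 3)
  P3: need (5, 5, 0) fits (5, 5, 3); releases (2, 2, 0), pool now (7, 7, 3)
  P4: need (2, 6, 3) fits (7, 7, 3); releases (0, 2, 0), pool now (7, 9, 3)
  P5 still needs (8, 1, 3) but only (7, 9, 3) is free — short on R2
  P8 still needs (8, 2, 0) but only (7, 9, 3) is free — short on R2
  P1 still needs (9, 0, 2) but only (7, 9, 3) is free — short on R2
Permanently blocked: P5, P8 and P1.


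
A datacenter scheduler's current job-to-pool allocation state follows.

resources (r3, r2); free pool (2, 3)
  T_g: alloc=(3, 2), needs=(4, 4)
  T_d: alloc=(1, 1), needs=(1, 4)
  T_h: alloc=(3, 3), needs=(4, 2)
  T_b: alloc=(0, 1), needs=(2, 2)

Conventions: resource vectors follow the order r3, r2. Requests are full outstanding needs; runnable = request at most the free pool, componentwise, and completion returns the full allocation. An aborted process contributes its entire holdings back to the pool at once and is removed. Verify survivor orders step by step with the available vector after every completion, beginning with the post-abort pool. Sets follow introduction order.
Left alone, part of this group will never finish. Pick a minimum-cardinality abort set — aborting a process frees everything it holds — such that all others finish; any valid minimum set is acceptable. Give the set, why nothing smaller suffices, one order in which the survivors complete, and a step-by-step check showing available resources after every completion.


Abort T_g.
Key observation: T_h was stuck for good until T_g gave back (3, 2); in the order shown it finishes at step 2.
No smaller set exists: with zero aborts the deadlock remains.
Survivors finish in the order: T_d, T_h, T_b. Step-by-step check (pool after the aborts first):
  pool = (5, 5)
  run T_d (needs (1, 4), free (5, 5)); after release of (1, 1) the pool is (6, 6)
  run T_h (needs (4, 2), free (6, 6)); after release of (3, 3) the pool is (9, 9)
  run T_b (needs (2, 2), free (9, 9)); after release of (0, 1) the pool is (9, 10)


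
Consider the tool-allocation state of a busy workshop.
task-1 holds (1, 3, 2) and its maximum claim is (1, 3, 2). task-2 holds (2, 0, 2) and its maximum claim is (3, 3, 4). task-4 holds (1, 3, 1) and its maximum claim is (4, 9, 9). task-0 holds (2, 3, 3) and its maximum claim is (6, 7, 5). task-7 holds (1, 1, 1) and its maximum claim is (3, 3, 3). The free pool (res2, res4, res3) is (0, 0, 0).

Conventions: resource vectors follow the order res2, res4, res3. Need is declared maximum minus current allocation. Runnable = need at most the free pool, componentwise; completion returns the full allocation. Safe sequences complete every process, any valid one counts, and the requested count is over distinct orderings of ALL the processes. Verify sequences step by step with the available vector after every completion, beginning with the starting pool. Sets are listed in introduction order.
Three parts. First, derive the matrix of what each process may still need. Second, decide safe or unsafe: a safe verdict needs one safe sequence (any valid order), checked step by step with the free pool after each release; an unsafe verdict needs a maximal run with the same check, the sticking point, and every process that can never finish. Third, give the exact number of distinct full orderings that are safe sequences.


(1) Remaining need (order res2, res4, res3):
  task-1: (0, 0, 0)
  task-2: (1, 3, 2)
  task-4: (3, 6, 8)
  task-0: (4, 4, 2)
  task-7: (2, 2, 2)
(2) SAFE. One safe sequence: task-1, task-2, task-7, task-0, task-4.
Key observation: at task-2 the run first touches a limit — (1, 3, 2) against (1, 3, 2), exact on a resource it actually requests.
Step-by-step check:
  pool = (0, 0, 0)
  run task-1 (needs (0, 0, 0), free (0, 0, 0)); after release of (1, 3, 2) the pool is (1, 3, 2)
  run task-2 (needs (1, 3, 2), free (1, 3, 2)); after release of (2, 0, 2) the pool is (3, 3, 4)
  run task-7 (needs (2, 2, 2), free (3, 3, 4)); after release of (1, 1, 1) the pool is (4, 4, 5)
  run task-0 (needs (4, 4, 2), free (4, 4, 5)); after release of (2, 3, 3) the pool is (6, 7, 8)
  run task-4 (needs (3, 6, 8), free (6, 7, 8)); after release of (1, 3, 1) the pool is (7, 10, 9)
(3) Exactly 1 of the possible complete orderings is a safe sequence.


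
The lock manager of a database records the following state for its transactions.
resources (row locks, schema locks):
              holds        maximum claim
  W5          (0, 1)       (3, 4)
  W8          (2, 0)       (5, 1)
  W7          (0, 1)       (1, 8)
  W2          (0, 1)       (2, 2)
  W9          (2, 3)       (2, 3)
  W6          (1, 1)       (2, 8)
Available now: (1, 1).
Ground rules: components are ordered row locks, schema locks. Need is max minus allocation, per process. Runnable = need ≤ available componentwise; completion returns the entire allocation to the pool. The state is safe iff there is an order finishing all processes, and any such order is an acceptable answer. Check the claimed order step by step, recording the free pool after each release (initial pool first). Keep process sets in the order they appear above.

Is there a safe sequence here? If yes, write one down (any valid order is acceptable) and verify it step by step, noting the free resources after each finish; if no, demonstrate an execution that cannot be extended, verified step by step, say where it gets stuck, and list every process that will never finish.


UNSAFE — no complete ordering exists.
Key observation: W9, W2, W8, W5 can finish, but then (5, 6) is all there is, and the blocked group's schema locks demands exceed it.
A maximal execution: W9, W2, W8, W5 — then nothing else fits. Step-by-step check:
  pool = (1, 1)
  run W9 (needs (0, 0), free (1, 1)); after release of (2, 3) the pool is (3, 4)
  run W2 (needs (2, 1), free (3, 4)); after release of (0, 1) the pool is (3, 5)
  run W8 (needs (3, 1), free (3, 5)); after release of (2, 0) the pool is (5, 5)
  run W5 (needs (3, 3), free (5, 5)); after release of (0, 1) the pool is (5, 6)
  W7 cannot run: need (1, 7) vs free (5, 6) (insufficient schema locks)
  W6 cannot run: need (1, 7) vs free (5, 6) (insufficient schema locks)
Never able to finish: W7 and W6.


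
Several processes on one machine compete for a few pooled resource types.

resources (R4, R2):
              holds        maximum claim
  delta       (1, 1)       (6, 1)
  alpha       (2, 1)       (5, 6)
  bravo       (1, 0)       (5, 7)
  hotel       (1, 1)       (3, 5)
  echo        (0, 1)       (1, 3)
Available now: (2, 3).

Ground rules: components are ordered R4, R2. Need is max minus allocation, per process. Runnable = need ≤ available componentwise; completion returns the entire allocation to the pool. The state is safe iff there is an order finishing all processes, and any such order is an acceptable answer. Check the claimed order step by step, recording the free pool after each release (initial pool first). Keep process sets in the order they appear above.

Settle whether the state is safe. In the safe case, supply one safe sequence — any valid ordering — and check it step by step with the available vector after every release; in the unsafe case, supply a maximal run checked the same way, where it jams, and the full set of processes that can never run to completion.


SAFE, for example via the order echo, hotel, alpha, delta, bravo.
Key observation: the first exact fit in this order is hotel — it needs (2, 4) with (2, 4) free, meeting a requested resource to the last unit.
Verifying each step:
  pool = (2, 3)
  echo: need (1, 2) fits (2, 3); releases (0, 1), pool now (2, 4)
  hotel: need (2, 4) fits (2, 4); releases (1, 1), pool now (3, 5)
  alpha: need (3, 5) fits (3, 5); releases (2, 1), pool now (5, 6)
  delta: need (5, 0) fits (5, 6); releases (1, 1), pool now (6, 7)
  bravo: need (4, 7) fits (6, 7); releases (1, 0), pool now (7, 7)


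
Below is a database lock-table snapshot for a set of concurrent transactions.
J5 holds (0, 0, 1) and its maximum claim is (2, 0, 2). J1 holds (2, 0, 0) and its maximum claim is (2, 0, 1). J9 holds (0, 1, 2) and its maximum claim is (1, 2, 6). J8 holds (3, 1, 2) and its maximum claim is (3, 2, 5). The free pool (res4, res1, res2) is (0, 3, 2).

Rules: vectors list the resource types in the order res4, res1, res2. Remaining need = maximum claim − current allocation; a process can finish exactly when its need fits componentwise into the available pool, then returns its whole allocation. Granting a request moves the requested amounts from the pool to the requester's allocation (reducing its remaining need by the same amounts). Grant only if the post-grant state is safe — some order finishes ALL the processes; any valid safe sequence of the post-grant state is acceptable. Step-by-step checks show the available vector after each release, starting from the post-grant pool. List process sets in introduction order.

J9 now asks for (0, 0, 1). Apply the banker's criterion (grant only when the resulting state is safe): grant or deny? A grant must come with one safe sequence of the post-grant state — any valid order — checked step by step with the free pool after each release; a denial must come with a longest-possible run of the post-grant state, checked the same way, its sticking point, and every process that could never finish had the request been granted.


DENY. Granting would leave the state unsafe.
Key observation: res2 is the bottleneck — with J1, J5 done the pool holds (2, 3, 2), short of every remaining need.
After a pretend grant, a maximal execution: J1, J5 — then nothing else fits. Check, step by step:
  pool = (0, 3, 1)
  run J1 (needs (0, 0, 1), free (0, 3, 1)); after release of (2, 0, 0) the pool is (2, 3, 1)
  run J5 (needs (2, 0, 1), free (2, 3, 1)); after release of (0, 0, 1) the pool is (2, 3, 2)
  J9 still needs (1, 1, 3) but only (2, 3, 2) is free — short on res2
  J8 still needs (0, 1, 3) but only (2, 3, 2) is free — short on res2
Post-grant, the permanently blocked set is J9 and J8.


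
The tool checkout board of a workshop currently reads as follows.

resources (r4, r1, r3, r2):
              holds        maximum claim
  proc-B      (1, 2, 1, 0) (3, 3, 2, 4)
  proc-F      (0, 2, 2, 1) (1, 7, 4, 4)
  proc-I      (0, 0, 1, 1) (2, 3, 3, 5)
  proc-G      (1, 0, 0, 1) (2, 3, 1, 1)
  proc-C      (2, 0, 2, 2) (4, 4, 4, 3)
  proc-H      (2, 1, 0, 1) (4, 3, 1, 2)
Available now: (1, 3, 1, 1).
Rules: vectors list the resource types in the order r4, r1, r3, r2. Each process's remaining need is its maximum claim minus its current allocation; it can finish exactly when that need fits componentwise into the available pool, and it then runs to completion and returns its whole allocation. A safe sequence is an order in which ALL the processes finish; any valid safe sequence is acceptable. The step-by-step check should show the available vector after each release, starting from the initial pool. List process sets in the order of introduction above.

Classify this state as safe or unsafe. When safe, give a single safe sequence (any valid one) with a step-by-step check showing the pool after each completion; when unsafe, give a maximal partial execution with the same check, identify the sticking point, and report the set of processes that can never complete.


UNSAFE.
Key observation: after proc-G, proc-H the pool peaks at (4, 4, 1, 3), and each blocked process is short somewhere: proc-B on r2; proc-F on r1, r3; proc-I on r3, r2; proc-C on r3.
Going as far as possible: proc-G, proc-H; after that, nothing fits. Verifying each step:
  pool = (1, 3, 1, 1)
  proc-G: need (1, 3, 1, 0) fits (1, 3, 1, 1); releases (1, 0, 0, 1), pool now (2, 3, 1, 2)
  proc-H: need (2, 2, 1, 1) fits (2, 3, 1, 2); releases (2, 1, 0, 1), pool now (4, 4, 1, 3)
  proc-B still needs (2, 1, 1, 4) but only (4, 4, 1, 3) is free — short on r2
  proc-F still needs (1, 5, 2, 3) but only (4, 4, 1, 3) is free — short on r1 and r3
  proc-I still needs (2, 3, 2, 4) but only (4, 4, 1, 3) is free — short on r3 and r2
  proc-C still needs (2, 4, 2, 1) but only (4, 4, 1, 3) is free — short on r3
Never able to finish: proc-B, proc-F, proc-I and proc-C.


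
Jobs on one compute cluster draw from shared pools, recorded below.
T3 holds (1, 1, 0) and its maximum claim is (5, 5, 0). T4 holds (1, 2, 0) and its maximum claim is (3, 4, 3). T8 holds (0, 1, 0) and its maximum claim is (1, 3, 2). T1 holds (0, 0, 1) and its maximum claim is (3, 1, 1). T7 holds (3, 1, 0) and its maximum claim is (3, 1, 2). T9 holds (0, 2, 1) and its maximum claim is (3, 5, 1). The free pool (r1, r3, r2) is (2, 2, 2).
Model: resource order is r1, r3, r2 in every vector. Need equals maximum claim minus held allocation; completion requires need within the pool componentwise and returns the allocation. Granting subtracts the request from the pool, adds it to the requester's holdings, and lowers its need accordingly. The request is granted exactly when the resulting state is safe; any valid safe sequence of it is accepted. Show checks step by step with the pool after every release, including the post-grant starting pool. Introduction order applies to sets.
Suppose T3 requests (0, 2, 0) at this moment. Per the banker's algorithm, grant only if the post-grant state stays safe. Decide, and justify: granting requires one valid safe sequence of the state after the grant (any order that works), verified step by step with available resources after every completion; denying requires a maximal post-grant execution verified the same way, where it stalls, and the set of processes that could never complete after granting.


DENY: after the grant no complete ordering would exist.
Key observation: the wall is r3: completing T7, T1 brings the pool only to (5, 1, 3), and all the rest need more.
Pretend the grant happened; the run T7, T1 goes as far as possible. Walking it through:
  pool = (2, 0, 2)
  run T7 (needs (0, 0, 2), free (2, 0, 2)); after release of (3, 1, 0) the pool is (5, 1, 2)
  run T1 (needs (3, 1, 0), free (5, 1, 2)); after release of (0, 0, 1) the pool is (5, 1, 3)
  T3 still needs (4, 2, 0) but only (5, 1, 3) is free — short on r3
  T4 still needs (2, 2, 3) but only (5, 1, 3) is free — short on r3
  T8 still needs (1, 2, 2) but only (5, 1, 3) is free — short on r3
  T9 still needs (3, 3, 0) but only (5, 1, 3) is free — short on r3
Post-grant, the permanently blocked set is T3, T4, T8 and T9.


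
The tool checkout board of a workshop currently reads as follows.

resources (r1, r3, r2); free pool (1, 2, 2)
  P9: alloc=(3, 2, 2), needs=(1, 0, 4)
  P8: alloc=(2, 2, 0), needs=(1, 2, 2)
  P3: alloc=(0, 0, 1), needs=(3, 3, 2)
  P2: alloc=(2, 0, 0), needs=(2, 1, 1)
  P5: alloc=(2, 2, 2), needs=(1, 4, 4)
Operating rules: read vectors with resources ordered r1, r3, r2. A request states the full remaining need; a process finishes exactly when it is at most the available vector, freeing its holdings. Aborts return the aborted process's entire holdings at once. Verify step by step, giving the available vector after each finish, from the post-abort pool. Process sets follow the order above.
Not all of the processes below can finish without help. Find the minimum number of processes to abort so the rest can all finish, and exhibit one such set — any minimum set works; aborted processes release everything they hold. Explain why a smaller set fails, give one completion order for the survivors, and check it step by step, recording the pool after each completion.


The answer: abort P5.
Key observation: P9 was stuck for good until P5 gave back (2, 2, 2); in the order shown it finishes at step 1.
Why nothing smaller works: aborting no one leaves the state deadlocked as given.
The survivors complete as P9, P8, P3, P2. Step-by-step check (starting from the post-abort pool):
  pool = (3, 4, 4)
  P9 needs (1, 0, 4) <= (3, 4, 4) -> finishes; pool += (3, 2, 2) = (6, 6, 6)
  P8 needs (1, 2, 2) <= (6, 6, 6) -> finishes; pool += (2, 2, 0) = (8, 8, 6)
  P3 needs (3, 3, 2) <= (8, 8, 6) -> finishes; pool += (0, 0, 1) = (8, 8, 7)
  P2 needs (2, 1, 1) <= (8, 8, 7) -> finishes; pool += (2, 0, 0) = (10, 8, 7)


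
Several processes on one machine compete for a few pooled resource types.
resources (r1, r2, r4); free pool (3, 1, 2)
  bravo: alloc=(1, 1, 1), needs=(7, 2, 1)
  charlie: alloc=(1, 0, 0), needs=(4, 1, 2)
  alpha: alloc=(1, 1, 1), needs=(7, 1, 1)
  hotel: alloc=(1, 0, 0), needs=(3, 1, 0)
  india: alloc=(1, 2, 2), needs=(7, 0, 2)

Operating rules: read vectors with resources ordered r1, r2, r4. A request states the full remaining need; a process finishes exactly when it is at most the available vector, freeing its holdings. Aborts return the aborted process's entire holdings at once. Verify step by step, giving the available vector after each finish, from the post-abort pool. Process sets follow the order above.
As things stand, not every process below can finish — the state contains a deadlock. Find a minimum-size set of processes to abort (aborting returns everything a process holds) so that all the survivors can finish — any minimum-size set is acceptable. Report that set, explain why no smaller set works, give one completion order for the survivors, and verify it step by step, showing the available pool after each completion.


Minimum abort set: alpha and india.
Key observation: the returned (2, 3, 3) from alpha and india is what brings bravo — unrunnable before, under any order — into play at step 3.
Minimality, checking each single-abort alternative: bravo alone leaves alpha blocked (short on r1); charlie alone leaves bravo blocked (short on r1 and r2); alpha alone leaves bravo blocked (short on r1); hotel alone leaves bravo blocked (short on r1 and r2); india alone leaves bravo blocked (short on r1).
One survivor order: hotel, charlie, bravo. Step-by-step check (post-abort pool first):
  pool = (5, 4, 5)
  run hotel (needs (3, 1, 0), free (5, 4, 5)); after release of (1, 0, 0) the pool is (6, 4, 5)
  run charlie (needs (4, 1, 2), free (6, 4, 5)); after release of (1, 0, 0) the pool is (7, 4, 5)
  run bravo (needs (7, 2, 1), free (7, 4, 5)); after release of (1, 1, 1) the pool is (8, 5, 6)


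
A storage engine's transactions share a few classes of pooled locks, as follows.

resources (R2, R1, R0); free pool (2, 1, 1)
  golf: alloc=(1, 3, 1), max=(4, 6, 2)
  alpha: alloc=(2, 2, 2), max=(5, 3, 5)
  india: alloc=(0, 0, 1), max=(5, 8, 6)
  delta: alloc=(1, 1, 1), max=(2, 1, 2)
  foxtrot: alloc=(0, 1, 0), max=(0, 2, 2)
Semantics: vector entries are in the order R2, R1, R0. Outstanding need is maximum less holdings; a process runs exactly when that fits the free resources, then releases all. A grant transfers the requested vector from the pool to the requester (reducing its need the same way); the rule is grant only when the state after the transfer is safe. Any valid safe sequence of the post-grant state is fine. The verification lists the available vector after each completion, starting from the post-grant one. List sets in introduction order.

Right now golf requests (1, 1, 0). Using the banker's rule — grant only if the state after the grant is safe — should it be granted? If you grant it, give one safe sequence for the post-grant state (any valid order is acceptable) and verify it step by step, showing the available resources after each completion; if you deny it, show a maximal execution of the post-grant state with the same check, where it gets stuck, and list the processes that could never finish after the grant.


GRANT: granting preserves safety; a valid post-grant sequence is delta, foxtrot, golf, alpha, india.
Key observation: (1, 0, 1) free after granting still covers delta first, and each release covers the next.
Step-by-step check of the post-grant state:
  pool = (1, 0, 1)
  run delta (needs (1, 0, 1), free (1, 0, 1)); after release of (1, 1, 1) the pool is (2, 1, 2)
  run foxtrot (needs (0, 1, 2), free (2, 1, 2)); after release of (0, 1, 0) the pool is (2, 2, 2)
  run golf (needs (2, 2, 1), free (2, 2, 2)); after release of (2, 4, 1) the pool is (4, 6, 3)
  run alpha (needs (3, 1, 3), free (4, 6, 3)); after release of (2, 2, 2) the pool is (6, 8, 5)
  run india (needs (5, 8, 5), free (6, 8, 5)); after release of (0, 0, 1) the pool is (6, 8, 6)


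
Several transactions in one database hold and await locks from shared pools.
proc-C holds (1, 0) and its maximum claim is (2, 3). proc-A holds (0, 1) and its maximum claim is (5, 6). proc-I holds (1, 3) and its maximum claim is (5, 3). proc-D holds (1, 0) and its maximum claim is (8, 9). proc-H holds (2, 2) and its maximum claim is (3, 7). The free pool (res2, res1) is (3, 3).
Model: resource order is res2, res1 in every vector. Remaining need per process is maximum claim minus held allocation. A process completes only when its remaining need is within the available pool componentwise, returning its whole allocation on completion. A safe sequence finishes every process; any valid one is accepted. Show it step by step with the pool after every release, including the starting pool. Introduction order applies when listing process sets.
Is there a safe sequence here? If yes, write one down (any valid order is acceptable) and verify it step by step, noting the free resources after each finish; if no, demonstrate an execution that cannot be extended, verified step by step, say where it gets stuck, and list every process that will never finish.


SAFE — a valid safe sequence is proc-C, proc-I, proc-A, proc-H, proc-D.
Key observation: proc-C is the earliest step where a requested resource binds exactly: need (1, 3), pool (3, 3) at its turn.
Walking it through:
  pool = (3, 3)
  proc-C needs (1, 3) <= (3, 3) -> finishes; pool += (1, 0) = (4, 3)
  proc-I needs (4, 0) <= (4, 3) -> finishes; pool += (1, 3) = (5, 6)
  proc-A needs (5, 5) <= (5, 6) -> finishes; pool += (0, 1) = (5, 7)
  proc-H needs (1, 5) <= (5, 7) -> finishes; pool += (2, 2) = (7, 9)
  proc-D needs (7, 9) <= (7, 9) -> finishes; pool += (1, 0) = (8, 9)


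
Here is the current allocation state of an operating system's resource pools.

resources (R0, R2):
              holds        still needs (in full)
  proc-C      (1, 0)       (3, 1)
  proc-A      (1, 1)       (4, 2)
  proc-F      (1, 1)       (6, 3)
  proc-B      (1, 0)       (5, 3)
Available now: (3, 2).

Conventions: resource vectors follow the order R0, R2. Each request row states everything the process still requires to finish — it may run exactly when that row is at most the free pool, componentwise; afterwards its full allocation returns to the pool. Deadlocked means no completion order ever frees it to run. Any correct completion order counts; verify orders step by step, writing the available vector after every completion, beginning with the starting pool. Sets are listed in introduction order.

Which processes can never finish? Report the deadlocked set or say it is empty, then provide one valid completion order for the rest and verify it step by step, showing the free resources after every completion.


The deadlocked set is empty.
Key observation: the pool covers proc-C at once, and every later process fits after earlier releases.
The rest can finish in the order proc-C, proc-A, proc-B, proc-F. Step-by-step check:
  pool = (3, 2)
  run proc-C (needs (3, 1), free (3, 2)); after release of (1, 0) the pool is (4, 2)
  run proc-A (needs (4, 2), free (4, 2)); after release of (1, 1) the pool is (5, 3)
  run proc-B (needs (5, 3), free (5, 3)); after release of (1, 0) the pool is (6, 3)
  run proc-F (needs (6, 3), free (6, 3)); after release of (1, 1) the pool is (7, 4)


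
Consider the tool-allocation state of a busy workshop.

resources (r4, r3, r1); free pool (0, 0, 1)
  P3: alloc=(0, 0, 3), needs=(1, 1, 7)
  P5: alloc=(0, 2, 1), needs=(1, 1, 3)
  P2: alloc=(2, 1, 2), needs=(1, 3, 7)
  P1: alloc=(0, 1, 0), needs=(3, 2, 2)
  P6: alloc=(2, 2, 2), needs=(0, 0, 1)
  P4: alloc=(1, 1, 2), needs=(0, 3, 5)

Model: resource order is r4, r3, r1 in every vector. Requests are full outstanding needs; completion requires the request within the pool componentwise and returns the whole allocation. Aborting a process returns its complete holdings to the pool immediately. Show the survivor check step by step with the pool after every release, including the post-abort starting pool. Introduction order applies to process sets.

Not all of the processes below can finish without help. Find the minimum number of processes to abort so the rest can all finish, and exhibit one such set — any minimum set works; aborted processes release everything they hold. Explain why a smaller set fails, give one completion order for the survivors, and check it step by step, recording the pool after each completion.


Minimum abort set: P3.
Key observation: aborting P3 returns (0, 0, 3), and P2 — hopeless before — runs at step 3 with the returned capacity in the pool.
No smaller set exists: with zero aborts the deadlock remains.
The survivors complete as P6, P5, P2, P1, P4. Check, step by step (starting from the post-abort pool):
  pool = (0, 0, 4)
  P6: need (0, 0, 1) fits (0, 0, 4); releases (2, 2, 2), pool now (2, 2, 6)
  P5: need (1, 1, 3) fits (2, 2, 6); releases (0, 2, 1), pool now (2, 4, 7)
  P2: need (1, 3, 7) fits (2, 4, 7); releases (2, 1, 2), pool now (4, 5, 9)
  P1: need (3, 2, 2) fits (4, 5, 9); releases (0, 1, 0), pool now (4, 6, 9)
  P4: need (0, 3, 5) fits (4, 6, 9); releases (1, 1, 2), pool now (5, 7, 11)


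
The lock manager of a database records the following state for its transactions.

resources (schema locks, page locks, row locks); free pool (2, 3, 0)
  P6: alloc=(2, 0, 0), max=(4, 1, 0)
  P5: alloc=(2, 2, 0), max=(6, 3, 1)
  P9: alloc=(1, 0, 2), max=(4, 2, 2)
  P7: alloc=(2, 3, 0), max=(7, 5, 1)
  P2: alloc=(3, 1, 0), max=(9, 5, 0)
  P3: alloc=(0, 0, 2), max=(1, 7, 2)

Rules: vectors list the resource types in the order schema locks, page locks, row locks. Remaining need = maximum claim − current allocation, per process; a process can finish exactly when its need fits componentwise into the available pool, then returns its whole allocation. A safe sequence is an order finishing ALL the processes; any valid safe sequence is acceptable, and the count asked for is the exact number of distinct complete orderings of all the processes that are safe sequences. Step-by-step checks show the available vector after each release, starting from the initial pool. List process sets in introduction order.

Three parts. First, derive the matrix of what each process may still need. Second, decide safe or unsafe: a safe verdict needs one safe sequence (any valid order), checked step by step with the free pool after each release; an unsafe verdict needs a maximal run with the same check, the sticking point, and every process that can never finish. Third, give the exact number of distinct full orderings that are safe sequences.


(1) Outstanding need per process (order schema locks, page locks, row locks):
  P6: (2, 1, 0)
  P5: (4, 1, 1)
  P9: (3, 2, 0)
  P7: (5, 2, 1)
  P2: (6, 4, 0)
  P3: (1, 7, 0)
(2) SAFE — a valid safe sequence is P6, P9, P5, P7, P2, P3.
Key observation: reading the order forward, P6 is the first process whose need (2, 1, 0) meets the free pool (2, 3, 0) exactly on a resource it requests.
Check, step by step:
  pool = (2, 3, 0)
  P6: need (2, 1, 0) fits (2, 3, 0); releases (2, 0, 0), pool now (4, 3, 0)
  P9: need (3, 2, 0) fits (4, 3, 0); releases (1, 0, 2), pool now (5, 3, 2)
  P5: need (4, 1, 1) fits (5, 3, 2); releases (2, 2, 0), pool now (7, 5, 2)
  P7: need (5, 2, 1) fits (7, 5, 2); releases (2, 3, 0), pool now (9, 8, 2)
  P2: need (6, 4, 0) fits (9, 8, 2); releases (3, 1, 0), pool now (12, 9, 2)
  P3: need (1, 7, 0) fits (12, 9, 2); releases (0, 0, 2), pool now (12, 9, 4)
(3) Precisely 7 of the possible complete orderings are safe sequences.
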